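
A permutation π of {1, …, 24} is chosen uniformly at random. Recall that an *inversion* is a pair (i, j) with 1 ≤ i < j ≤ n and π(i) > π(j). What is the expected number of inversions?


Write X = Σ X_I over the C(24, 2) = 276 pairs i < j, with X_I the indicator of one inversion.
There are 276 indicators.
For each fixed pair i < j, the values π(i) and π(j) are two distinct elements of {1, …, 24} in uniformly random order; by symmetry P[π(i) > π(j)] = 1/2.
By linearity: E[X] = 276 · (1/2) = C(24, 2) · (1/2) = 276/2 = 138 ≈ 138.000000.

E[X] = 138 = 138.000000.


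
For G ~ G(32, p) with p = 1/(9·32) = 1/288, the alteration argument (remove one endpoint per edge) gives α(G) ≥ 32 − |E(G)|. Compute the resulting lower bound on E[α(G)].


E[|E(G)|] = C(32, 2)·p = 496 · (1/288) = 31/18.
E[α(G)] ≥ n − E[|E(G)|] = 32 − 31/18 = 545/18.
Numerically: ≈ 30.278.
(This is only a lower bound; the true E[α(G)] may be larger.)

E[α(G)] ≥ 545/18 ≈ 30.278.


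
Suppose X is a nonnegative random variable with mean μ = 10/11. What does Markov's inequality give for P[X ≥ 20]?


μ = E[X] = 10/11, a = 20.
Markov: P[X ≥ 20] ≤ μ/a = (10/11)/20 = 1/22.
Numerically: ≈ 0.04545.
(Since a = 20 > μ = 0.90909, the bound 1/22 is < 1 and informative.)

P[X ≥ 20] ≤ 1/22 ≈ 0.04545.


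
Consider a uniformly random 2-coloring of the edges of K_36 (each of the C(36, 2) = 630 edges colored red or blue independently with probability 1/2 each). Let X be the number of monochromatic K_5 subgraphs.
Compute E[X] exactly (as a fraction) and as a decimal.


Let X = Σ_S X_S over the C(36, 5) = 376992 subsets S of size 5, where X_S = 1 if the K_5 on S is monochromatic.
For a fixed S, the K_5 on S has C(5, 2) = 10 edges. P[all 10 edges red] = (1/2)^10, and likewise for blue, so P[monochromatic] = 2·(1/2)^10 = 2^{1 − 10} = 1/512.
Summing: E[X] = C(36, 5) · 2^{1 − 10} = 376992 · 1/512 = 11781/16.
Numerically: E[X] ≈ 736.312500.

E[X] = C(36,5)·2^(1−C(5,2)) = 11781/16 ≈ 736.312500.


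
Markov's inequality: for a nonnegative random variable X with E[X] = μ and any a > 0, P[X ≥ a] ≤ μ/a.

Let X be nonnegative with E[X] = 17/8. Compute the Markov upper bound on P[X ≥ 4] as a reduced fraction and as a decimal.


μ = E[X] = 17/8, a = 4.
Markov: P[X ≥ 4] ≤ μ/a = (17/8)/4 = 17/32.
Numerically: ≈ 0.53125.
(Since a = 4 > μ = 2.12500, the bound 17/32 is < 1 and informative.)

P[X ≥ 4] ≤ 17/32 ≈ 0.53125.


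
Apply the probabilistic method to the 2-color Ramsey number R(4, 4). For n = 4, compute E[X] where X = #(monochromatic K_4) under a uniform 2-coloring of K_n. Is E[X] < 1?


E[X] = C(4, 4) · 2^{1 − 6} = 1 · 2^{−5} = 1/32.
As a reduced fraction: E[X] = 1/32 ≈ 0.03125.
Is E[X] < 1? YES.
Since E[X] < 1, there exists a 2-coloring of K_{4} with no monochromatic K_4; hence R(4, 4) > 4.

E[X] = 1/32 ≈ 0.03125; E[X] < 1, so R(4, 4) > 4.


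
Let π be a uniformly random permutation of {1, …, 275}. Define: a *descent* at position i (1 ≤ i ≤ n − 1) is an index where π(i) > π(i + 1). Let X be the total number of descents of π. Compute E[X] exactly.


Write X = Σ X_I over i = 1, …, 274, with X_I the indicator of one descent.
There are 274 indicators.
For each fixed i, the pair (π(i), π(i+1)) is a uniformly random ordered pair of distinct values from {1, …, 275}; by symmetry P[π(i) > π(i+1)] = 1/2.
By linearity: E[X] = 274 · (1/2) = (275 − 1) · (1/2) = 137 ≈ 137.000000.

E[X] = 137 = 137.000000.


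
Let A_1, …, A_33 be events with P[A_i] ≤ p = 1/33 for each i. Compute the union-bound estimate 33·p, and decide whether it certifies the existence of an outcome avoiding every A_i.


Union bound: P[∪_{i=1}^{33} A_i] ≤ Σ_i P[A_i] ≤ 33·p = 33·(1/33) = 1.
Numerically: 1 ≈ 1.000.
Is 1 < 1? NO.
Since the bound 1 is ≥ 1, the union bound is uninformative here; it does NOT by itself certify existence.

33·p = 1 ≈ 1.000; existence NOT certified by the union bound.


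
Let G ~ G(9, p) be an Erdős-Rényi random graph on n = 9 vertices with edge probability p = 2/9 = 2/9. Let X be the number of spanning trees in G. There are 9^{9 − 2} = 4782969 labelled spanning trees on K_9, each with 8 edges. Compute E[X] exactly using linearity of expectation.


K_9 has 9^{9 − 2} = 4782969 labelled spanning trees.
For each such spanning tree H, let X_H = 1 if all 8 edges of H are present in G. Then P[X_H = 1] = p^{8} = (2/9)^{8} = 256/43046721.
Summing the indicators: E[X] = Σ_H E[X_H] = 4782969 · p^{8} = 4782969 · 256/43046721 = 256/9.
Numerically: E[X] ≈ 28.4.

E[X] = 4782969 · (2/9)^{8} = 256/9 ≈ 28.4.


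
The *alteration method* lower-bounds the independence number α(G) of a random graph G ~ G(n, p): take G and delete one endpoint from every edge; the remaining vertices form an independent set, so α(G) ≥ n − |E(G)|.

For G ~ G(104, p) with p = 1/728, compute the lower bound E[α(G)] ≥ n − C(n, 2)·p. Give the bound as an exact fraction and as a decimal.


E[|E(G)|] = C(104, 2)·p = 5356 · (1/728) = 103/14.
E[α(G)] ≥ n − E[|E(G)|] = 104 − 103/14 = 1353/14.
Numerically: ≈ 96.642857.
(This is only a lower bound; the true E[α(G)] may be larger.)

E[α(G)] ≥ 1353/14 ≈ 96.642857.


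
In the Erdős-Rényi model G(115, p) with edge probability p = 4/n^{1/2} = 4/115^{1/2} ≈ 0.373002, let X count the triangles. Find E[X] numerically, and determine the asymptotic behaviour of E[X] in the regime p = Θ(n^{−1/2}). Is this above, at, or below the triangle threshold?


Number of potential triangles: C(115, 3) = 246905.
Each occurs with probability p³ ≈ (0.373002)³ ≈ 5.18959198e-02.
By linearity: E[X] = C(115, 3)·p³ ≈ 246905 · 5.18959198e-02 ≈ 12813.362069.
Since α = 1/2 < 1, p = c/n^{1/2} ≫ 1/n is above the triangle threshold p ~ 1/n. Asymptotically E[X] ~ (c³/6)·n^{3(1−α)} = (4³/6)·n^{1.5} → ∞; triangles are abundant w.h.p.

E[X] ≈ 12813.362069; in regime p = Θ(1/n^{1/2}) E[X] diverges (above the triangle threshold p ~ 1/n).


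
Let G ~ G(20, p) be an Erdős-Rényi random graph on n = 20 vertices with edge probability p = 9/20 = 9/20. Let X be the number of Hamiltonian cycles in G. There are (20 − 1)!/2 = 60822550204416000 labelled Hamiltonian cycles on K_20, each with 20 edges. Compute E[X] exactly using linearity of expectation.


K_20 has (20 − 1)!/2 = 60822550204416000 labelled Hamiltonian cycles.
For each such Hamiltonian cycle H, let X_H = 1 if all 20 edges of H are present in G. Then P[X_H = 1] = p^{20} = (9/20)^{20} = 12157665459056928801/104857600000000000000000000.
By linearity: E[X] = Σ_H E[X_H] = 60822550204416000 · p^{20} = 60822550204416000 · 12157665459056928801/104857600000000000000000000 = 180532279724605553545860280221/25600000000000000000.
Numerically: E[X] ≈ 7.05e+09.

E[X] = 60822550204416000 · (9/20)^{20} = 180532279724605553545860280221/25600000000000000000 ≈ 7.05e+09.


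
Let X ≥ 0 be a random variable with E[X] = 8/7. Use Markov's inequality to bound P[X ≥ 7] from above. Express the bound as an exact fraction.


μ = E[X] = 8/7, a = 7.
Markov: P[X ≥ 7] ≤ μ/a = (8/7)/7 = 8/49.
Numerically: ≈ 0.1633.
(Since a = 7 > μ = 1.1429, the bound 8/49 is < 1 and informative.)

P[X ≥ 7] ≤ 8/49 ≈ 0.1633.


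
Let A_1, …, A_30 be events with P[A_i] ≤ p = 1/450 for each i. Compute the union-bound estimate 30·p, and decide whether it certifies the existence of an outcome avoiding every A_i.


Union bound: P[∪_{i=1}^{30} A_i] ≤ Σ_i P[A_i] ≤ 30·p = 30·(1/450) = 1/15.
Numerically: 1/15 ≈ 0.067.
Is 1/15 < 1? YES.
Since P[∪ A_i] ≤ 1/15 < 1, the complement has P[∩ A_i^c] ≥ 1 − 1/15 = 14/15 > 0, so some outcome avoids every A_i.

30·p = 1/15 ≈ 0.067; existence CERTIFIED by the union bound.


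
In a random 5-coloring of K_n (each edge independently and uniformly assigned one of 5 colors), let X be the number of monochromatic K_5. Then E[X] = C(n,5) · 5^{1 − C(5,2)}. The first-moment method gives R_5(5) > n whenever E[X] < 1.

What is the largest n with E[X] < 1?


We need C(n, 5) · 5^{1 − 10} < 1, i.e. C(n, 5) < 5^{10 − 1} = 1953125.
Check values of n near the boundary:
  n = 48: C(48, 5) = 1712304; 1712304 < 1953125? YES
  n = 49: C(49, 5) = 1906884; 1906884 < 1953125? YES
  n = 50: C(50, 5) = 2118760; 2118760 < 1953125? NO
  n = 51: C(51, 5) = 2349060; 2349060 < 1953125? NO
The largest n with C(n, 5) < 1953125 is n = 49 (where E[X] = 1906884/1953125 ≈ 0.97632). Hence R_5(5) > 49, i.e. R_5(5) ≥ 50.

Largest n = 49; hence R_5(5) > 49.


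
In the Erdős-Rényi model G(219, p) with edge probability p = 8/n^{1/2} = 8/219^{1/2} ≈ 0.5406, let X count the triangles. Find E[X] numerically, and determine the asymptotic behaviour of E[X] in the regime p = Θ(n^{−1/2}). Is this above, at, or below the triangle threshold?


Number of potential triangles: C(219, 3) = 1726669.
Each occurs with probability p³ ≈ (0.5406)³ ≈ 1.579806e-01.
By linearity: E[X] = C(219, 3)·p³ ≈ 1726669 · 1.579806e-01 ≈ 272780.2233.
Since α = 1/2 < 1, p = c/n^{1/2} ≫ 1/n is above the triangle threshold p ~ 1/n. Asymptotically E[X] ~ (c³/6)·n^{3(1−α)} = (8³/6)·n^{1.5} → ∞; triangles are abundant w.h.p.

E[X] ≈ 272780.2233; in regime p = Θ(1/n^{1/2}) E[X] diverges (above the triangle threshold p ~ 1/n).


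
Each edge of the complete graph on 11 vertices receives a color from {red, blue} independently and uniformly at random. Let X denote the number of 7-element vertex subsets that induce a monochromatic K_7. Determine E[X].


Let X = Σ_S X_S over the C(11, 7) = 330 subsets S of size 7, where X_S = 1 if the K_7 on S is monochromatic.
For a fixed S, the K_7 on S has C(7, 2) = 21 edges. P[all 21 edges red] = (1/2)^21, and likewise for blue, so P[monochromatic] = 2·(1/2)^21 = 2^{1 − 21} = 1/1048576.
By linearity of expectation: E[X] = C(11, 7) · 2^{1 − 21} = 330 · 1/1048576 = 165/524288.
Numerically: E[X] ≈ 0.0003.

E[X] = C(11,7)·2^(1−C(7,2)) = 165/524288 ≈ 0.0003.


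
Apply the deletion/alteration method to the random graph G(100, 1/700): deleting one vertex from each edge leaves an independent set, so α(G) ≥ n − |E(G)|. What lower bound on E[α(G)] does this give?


E[|E(G)|] = C(100, 2)·p = 4950 · (1/700) = 99/14.
E[α(G)] ≥ n − E[|E(G)|] = 100 − 99/14 = 1301/14.
Numerically: ≈ 92.929.
(This is only a lower bound; the true E[α(G)] may be larger.)

E[α(G)] ≥ 1301/14 ≈ 92.929.


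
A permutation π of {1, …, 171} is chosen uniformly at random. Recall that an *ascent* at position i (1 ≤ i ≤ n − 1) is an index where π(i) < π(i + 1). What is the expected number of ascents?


Write X = Σ X_I over i = 1, …, 170, with X_I the indicator of one ascent.
There are 170 indicators.
For each fixed i, the pair (π(i), π(i+1)) is a uniformly random ordered pair of distinct values from {1, …, 171}; by symmetry P[π(i) < π(i+1)] = 1/2.
By linearity: E[X] = 170 · (1/2) = (171 − 1) · (1/2) = 85 ≈ 85.00000.

E[X] = 85 = 85.00000.


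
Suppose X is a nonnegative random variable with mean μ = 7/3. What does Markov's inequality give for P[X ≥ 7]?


μ = E[X] = 7/3, a = 7.
Markov: P[X ≥ 7] ≤ μ/a = (7/3)/7 = 1/3.
Numerically: ≈ 0.333333.
(Since a = 7 > μ = 2.333333, the bound 1/3 is < 1 and informative.)

P[X ≥ 7] ≤ 1/3 ≈ 0.333333.


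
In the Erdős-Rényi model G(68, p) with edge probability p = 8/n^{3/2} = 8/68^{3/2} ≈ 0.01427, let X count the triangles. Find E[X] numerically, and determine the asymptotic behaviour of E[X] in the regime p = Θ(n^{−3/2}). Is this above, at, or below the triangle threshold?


Number of potential triangles: C(68, 3) = 50116.
Each occurs with probability p³ ≈ (0.01427)³ ≈ 2.903888e-06.
By linearity: E[X] = C(68, 3)·p³ ≈ 50116 · 2.903888e-06 ≈ 0.1455.
Since α = 3/2 > 1, p = c/n^{3/2} = o(1/n) is below the triangle threshold p ~ 1/n. Asymptotically E[X] ~ (c³/6)·n^{3(1−α)} = (8³/6)·n^{-1.5} → 0, so by Markov's inequality G has no triangles w.h.p.

E[X] ≈ 0.1455; in regime p = Θ(1/n^{3/2}) E[X] tends to 0 (below the triangle threshold p ~ 1/n).


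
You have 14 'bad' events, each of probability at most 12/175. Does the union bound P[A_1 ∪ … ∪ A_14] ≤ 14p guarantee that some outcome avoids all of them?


Union bound: P[∪_{i=1}^{14} A_i] ≤ Σ_i P[A_i] ≤ 14·p = 14·(12/175) = 24/25.
Numerically: 24/25 ≈ 0.960000.
Is 24/25 < 1? YES.
Since P[∪ A_i] ≤ 24/25 < 1, the complement has P[∩ A_i^c] ≥ 1 − 24/25 = 1/25 > 0, so some outcome avoids every A_i.

14·p = 24/25 ≈ 0.960000; existence CERTIFIED by the union bound.


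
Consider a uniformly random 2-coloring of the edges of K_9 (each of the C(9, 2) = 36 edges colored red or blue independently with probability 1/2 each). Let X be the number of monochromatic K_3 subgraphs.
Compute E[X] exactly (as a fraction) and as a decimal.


Let X = Σ_S X_S over the C(9, 3) = 84 subsets S of size 3, where X_S = 1 if the K_3 on S is monochromatic.
For a fixed S, the K_3 on S has C(3, 2) = 3 edges. P[all 3 edges red] = (1/2)^3, and likewise for blue, so P[monochromatic] = 2·(1/2)^3 = 2^{1 − 3} = 1/4.
By linearity of expectation: E[X] = C(9, 3) · 2^{1 − 3} = 84 · 1/4 = 21.
Numerically: E[X] ≈ 21.000000.

E[X] = C(9,3)·2^(1−C(3,2)) = 21 ≈ 21.000000.


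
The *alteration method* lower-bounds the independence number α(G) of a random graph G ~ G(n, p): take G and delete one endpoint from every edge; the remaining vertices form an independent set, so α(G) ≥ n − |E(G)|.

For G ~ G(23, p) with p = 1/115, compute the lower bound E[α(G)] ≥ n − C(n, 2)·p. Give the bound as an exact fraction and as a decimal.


E[|E(G)|] = C(23, 2)·p = 253 · (1/115) = 11/5.
E[α(G)] ≥ n − E[|E(G)|] = 23 − 11/5 = 104/5.
Numerically: ≈ 20.800.
(This is only a lower bound; the true E[α(G)] may be larger.)

E[α(G)] ≥ 104/5 ≈ 20.800.


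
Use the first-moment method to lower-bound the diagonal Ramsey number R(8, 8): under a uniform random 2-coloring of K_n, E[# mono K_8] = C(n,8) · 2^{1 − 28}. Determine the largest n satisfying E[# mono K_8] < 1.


We need C(n, 8) · 2^{1 − 28} < 1, i.e. C(n, 8) < 2^{28 − 1} = 134217728.
Check values of n near the boundary:
  n = 39: C(39, 8) = 61523748; 61523748 < 134217728? YES
  n = 40: C(40, 8) = 76904685; 76904685 < 134217728? YES
  n = 41: C(41, 8) = 95548245; 95548245 < 134217728? YES
  n = 42: C(42, 8) = 118030185; 118030185 < 134217728? YES
  n = 43: C(43, 8) = 145008513; 145008513 < 134217728? NO
  n = 44: C(44, 8) = 177232627; 177232627 < 134217728? NO
  n = 45: C(45, 8) = 215553195; 215553195 < 134217728? NO
The largest n with C(n, 8) < 134217728 is n = 42 (where E[X] = 118030185/134217728 ≈ 0.879). Hence R(8, 8) > 42, i.e. R(8, 8) ≥ 43.

Largest n = 42; hence R(8, 8) > 42.


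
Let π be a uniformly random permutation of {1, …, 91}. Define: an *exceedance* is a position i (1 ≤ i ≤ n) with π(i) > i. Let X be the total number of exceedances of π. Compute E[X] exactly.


Write X = Σ_{i=1}^{91} X_i, where X_i = 1_{π(i) > i}.
For each fixed i, π(i) is uniform over {1, …, 91} (marginal of a uniform permutation), so P[π(i) > i] = (n − i)/n. Summing: Σ_{i=1}^{91} (n − i)/n = (0 + 1 + … + 90)/91 = 91(91 − 1)/(2·91) = (91 − 1)/2.
Hence E[X] = Σ_{i=1}^{91} (91 − i)/91 = 45 ≈ 45.00000.

E[X] = 45 = 45.00000.


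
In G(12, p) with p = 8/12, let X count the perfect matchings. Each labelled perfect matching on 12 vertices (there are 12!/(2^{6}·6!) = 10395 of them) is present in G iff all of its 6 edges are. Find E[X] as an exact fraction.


K_12 has 12!/(2^{6}·6!) = 10395 labelled perfect matchings.
For each such perfect matching H, let X_H = 1 if all 6 edges of H are present in G. Then P[X_H = 1] = p^{6} = (2/3)^{6} = 64/729.
By linearity of expectation: E[X] = Σ_H E[X_H] = 10395 · p^{6} = 10395 · 64/729 = 24640/27.
Numerically: E[X] ≈ 913.

E[X] = 10395 · (2/3)^{6} = 24640/27 ≈ 913.


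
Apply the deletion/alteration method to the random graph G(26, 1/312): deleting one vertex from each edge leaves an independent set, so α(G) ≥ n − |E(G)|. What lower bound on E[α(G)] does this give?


E[|E(G)|] = C(26, 2)·p = 325 · (1/312) = 25/24.
E[α(G)] ≥ n − E[|E(G)|] = 26 − 25/24 = 599/24.
Numerically: ≈ 24.958333.
(This is only a lower bound; the true E[α(G)] may be larger.)

E[α(G)] ≥ 599/24 ≈ 24.958333.


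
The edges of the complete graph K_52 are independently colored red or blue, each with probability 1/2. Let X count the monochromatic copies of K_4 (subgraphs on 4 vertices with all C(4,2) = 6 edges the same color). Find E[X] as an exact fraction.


Let X = Σ_S X_S over the C(52, 4) = 270725 subsets S of size 4, where X_S = 1 if the K_4 on S is monochromatic.
For a fixed S, the K_4 on S has C(4, 2) = 6 edges. P[all 6 edges red] = (1/2)^6, and likewise for blue, so P[monochromatic] = 2·(1/2)^6 = 2^{1 − 6} = 1/32.
Summing: E[X] = C(52, 4) · 2^{1 − 6} = 270725 · 1/32 = 270725/32.
Numerically: E[X] ≈ 8460.156250.

E[X] = C(52,4)·2^(1−C(4,2)) = 270725/32 ≈ 8460.156250.


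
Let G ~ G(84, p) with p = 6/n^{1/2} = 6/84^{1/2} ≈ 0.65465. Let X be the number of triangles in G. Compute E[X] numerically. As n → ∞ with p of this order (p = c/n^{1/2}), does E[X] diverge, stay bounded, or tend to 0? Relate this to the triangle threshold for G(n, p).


Number of potential triangles: C(84, 3) = 95284.
Each occurs with probability p³ ≈ (0.65465)³ ≈ 2.8056586e-01.
By linearity: E[X] = C(84, 3)·p³ ≈ 95284 · 2.8056586e-01 ≈ 26733.43730.
Since α = 1/2 < 1, p = c/n^{1/2} ≫ 1/n is above the triangle threshold p ~ 1/n. Asymptotically E[X] ~ (c³/6)·n^{3(1−α)} = (6³/6)·n^{1.5} → ∞; triangles are abundant w.h.p.

E[X] ≈ 26733.43730; in regime p = Θ(1/n^{1/2}) E[X] diverges (above the triangle threshold p ~ 1/n).


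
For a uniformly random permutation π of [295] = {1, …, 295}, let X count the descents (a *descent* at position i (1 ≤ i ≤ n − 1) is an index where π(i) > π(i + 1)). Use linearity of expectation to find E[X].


Write X = Σ X_I over i = 1, …, 294, with X_I the indicator of one descent.
There are 294 indicators.
For each fixed i, the pair (π(i), π(i+1)) is a uniformly random ordered pair of distinct values from {1, …, 295}; by symmetry P[π(i) > π(i+1)] = 1/2.
By linearity: E[X] = 294 · (1/2) = (295 − 1) · (1/2) = 147 ≈ 147.00000.

E[X] = 147 = 147.00000.


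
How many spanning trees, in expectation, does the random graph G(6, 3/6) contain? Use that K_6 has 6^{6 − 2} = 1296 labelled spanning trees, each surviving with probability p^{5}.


K_6 has 6^{6 − 2} = 1296 labelled spanning trees.
For each such spanning tree H, let X_H = 1 if all 5 edges of H are present in G. Then P[X_H = 1] = p^{5} = (1/2)^{5} = 1/32.
By linearity of expectation: E[X] = Σ_H E[X_H] = 1296 · p^{5} = 1296 · 1/32 = 81/2.
Numerically: E[X] ≈ 40.5.

E[X] = 1296 · (1/2)^{5} = 81/2 ≈ 40.5.


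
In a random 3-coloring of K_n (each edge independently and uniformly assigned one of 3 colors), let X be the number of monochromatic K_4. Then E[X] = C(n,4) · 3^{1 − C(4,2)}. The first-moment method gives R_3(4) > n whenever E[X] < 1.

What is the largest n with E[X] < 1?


We need C(n, 4) · 3^{1 − 6} < 1, i.e. C(n, 4) < 3^{6 − 1} = 243.
Check values of n near the boundary:
  n = 6: C(6, 4) = 15; 15 < 243? YES
  n = 7: C(7, 4) = 35; 35 < 243? YES
  n = 8: C(8, 4) = 70; 70 < 243? YES
  n = 9: C(9, 4) = 126; 126 < 243? YES
  n = 10: C(10, 4) = 210; 210 < 243? YES
  n = 11: C(11, 4) = 330; 330 < 243? NO
The largest n with C(n, 4) < 243 is n = 10 (where E[X] = 70/81 ≈ 0.864198). Hence R_3(4) > 10, i.e. R_3(4) ≥ 11.

Largest n = 10; hence R_3(4) > 10.


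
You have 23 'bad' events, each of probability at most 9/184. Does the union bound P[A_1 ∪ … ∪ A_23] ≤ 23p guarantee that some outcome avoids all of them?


Union bound: P[∪_{i=1}^{23} A_i] ≤ Σ_i P[A_i] ≤ 23·p = 23·(9/184) = 9/8.
Numerically: 9/8 ≈ 1.1250000.
Is 9/8 < 1? NO.
Since the bound 9/8 is ≥ 1, the union bound is uninformative here; it does NOT by itself certify existence.

23·p = 9/8 ≈ 1.1250000; existence NOT certified by the union bound.


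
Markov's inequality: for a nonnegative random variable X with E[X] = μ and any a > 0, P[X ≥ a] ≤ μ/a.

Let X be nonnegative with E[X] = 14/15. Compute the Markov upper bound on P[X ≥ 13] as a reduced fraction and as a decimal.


μ = E[X] = 14/15, a = 13.
Markov: P[X ≥ 13] ≤ μ/a = (14/15)/13 = 14/195.
Numerically: ≈ 0.0718.
(Since a = 13 > μ = 0.9333, the bound 14/195 is < 1 and informative.)

P[X ≥ 13] ≤ 14/195 ≈ 0.0718.


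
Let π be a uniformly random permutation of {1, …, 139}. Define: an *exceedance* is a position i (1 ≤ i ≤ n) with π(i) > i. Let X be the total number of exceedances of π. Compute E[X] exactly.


Write X = Σ_{i=1}^{139} X_i, where X_i = 1_{π(i) > i}.
For each fixed i, π(i) is uniform over {1, …, 139} (marginal of a uniform permutation), so P[π(i) > i] = (n − i)/n. Summing: Σ_{i=1}^{139} (n − i)/n = (0 + 1 + … + 138)/139 = 139(139 − 1)/(2·139) = (139 − 1)/2.
Hence E[X] = Σ_{i=1}^{139} (139 − i)/139 = 69 ≈ 69.000.

E[X] = 69 = 69.000.


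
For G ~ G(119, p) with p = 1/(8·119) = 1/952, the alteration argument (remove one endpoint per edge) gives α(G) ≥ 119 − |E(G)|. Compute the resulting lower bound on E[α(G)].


E[|E(G)|] = C(119, 2)·p = 7021 · (1/952) = 59/8.
E[α(G)] ≥ n − E[|E(G)|] = 119 − 59/8 = 893/8.
Numerically: ≈ 111.625.
(This is only a lower bound; the true E[α(G)] may be larger.)

E[α(G)] ≥ 893/8 ≈ 111.625.


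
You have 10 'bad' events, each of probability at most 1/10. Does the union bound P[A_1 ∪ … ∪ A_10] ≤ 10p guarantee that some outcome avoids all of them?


Union bound: P[∪_{i=1}^{10} A_i] ≤ Σ_i P[A_i] ≤ 10·p = 10·(1/10) = 1.
Numerically: 1 ≈ 1.0000.
Is 1 < 1? NO.
Since the bound 1 is ≥ 1, the union bound is uninformative here; it does NOT by itself certify existence.

10·p = 1 ≈ 1.0000; existence NOT certified by the union bound.


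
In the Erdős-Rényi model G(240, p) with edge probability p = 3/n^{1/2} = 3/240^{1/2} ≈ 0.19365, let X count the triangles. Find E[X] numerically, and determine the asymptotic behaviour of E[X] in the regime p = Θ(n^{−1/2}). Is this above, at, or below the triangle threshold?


Number of potential triangles: C(240, 3) = 2275280.
Each occurs with probability p³ ≈ (0.19365)³ ≈ 7.2618438e-03.
By linearity: E[X] = C(240, 3)·p³ ≈ 2275280 · 7.2618438e-03 ≈ 16522.72790.
Since α = 1/2 < 1, p = c/n^{1/2} ≫ 1/n is above the triangle threshold p ~ 1/n. Asymptotically E[X] ~ (c³/6)·n^{3(1−α)} = (3³/6)·n^{1.5} → ∞; triangles are abundant w.h.p.

E[X] ≈ 16522.72790; in regime p = Θ(1/n^{1/2}) E[X] diverges (above the triangle threshold p ~ 1/n).


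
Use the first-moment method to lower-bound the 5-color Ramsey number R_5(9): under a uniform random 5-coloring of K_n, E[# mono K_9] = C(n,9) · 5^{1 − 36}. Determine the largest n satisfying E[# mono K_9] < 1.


We need C(n, 9) · 5^{1 − 36} < 1, i.e. C(n, 9) < 5^{36 − 1} = 2910383045673370361328125.
Check values of n near the boundary:
  n = 2168: C(2168, 9) = 2867804175977929537095120; 2867804175977929537095120 < 2910383045673370361328125? YES
  n = 2169: C(2169, 9) = 2879753360044504243499683; 2879753360044504243499683 < 2910383045673370361328125? YES
  n = 2170: C(2170, 9) = 2891746779868845075610510; 2891746779868845075610510 < 2910383045673370361328125? YES
  n = 2171: C(2171, 9) = 2903784578674959601827205; 2903784578674959601827205 < 2910383045673370361328125? YES
  n = 2172: C(2172, 9) = 2915866900084148060642020; 2915866900084148060642020 < 2910383045673370361328125? NO
  n = 2173: C(2173, 9) = 2927993888115921319674265; 2927993888115921319674265 < 2910383045673370361328125? NO
The largest n with C(n, 9) < 2910383045673370361328125 is n = 2171 (where E[X] = 580756915734991920365441/582076609134674072265625 ≈ 0.998). Hence R_5(9) > 2171, i.e. R_5(9) ≥ 2172.

Largest n = 2171; hence R_5(9) > 2171.


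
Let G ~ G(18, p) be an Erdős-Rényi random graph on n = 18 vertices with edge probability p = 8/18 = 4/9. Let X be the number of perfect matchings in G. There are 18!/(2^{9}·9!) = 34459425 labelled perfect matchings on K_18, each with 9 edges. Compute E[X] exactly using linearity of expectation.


K_18 has 18!/(2^{9}·9!) = 34459425 labelled perfect matchings.
For each such perfect matching H, let X_H = 1 if all 9 edges of H are present in G. Then P[X_H = 1] = p^{9} = (4/9)^{9} = 262144/387420489.
Summing the indicators: E[X] = Σ_H E[X_H] = 34459425 · p^{9} = 34459425 · 262144/387420489 = 111522611200/4782969.
Numerically: E[X] ≈ 23317.

E[X] = 34459425 · (4/9)^{9} = 111522611200/4782969 ≈ 23317.


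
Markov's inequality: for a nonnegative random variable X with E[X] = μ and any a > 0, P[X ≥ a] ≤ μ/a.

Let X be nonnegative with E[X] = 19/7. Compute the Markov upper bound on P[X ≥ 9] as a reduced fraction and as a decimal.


μ = E[X] = 19/7, a = 9.
Markov: P[X ≥ 9] ≤ μ/a = (19/7)/9 = 19/63.
Numerically: ≈ 0.301587.
(Since a = 9 > μ = 2.714286, the bound 19/63 is < 1 and informative.)

P[X ≥ 9] ≤ 19/63 ≈ 0.301587.


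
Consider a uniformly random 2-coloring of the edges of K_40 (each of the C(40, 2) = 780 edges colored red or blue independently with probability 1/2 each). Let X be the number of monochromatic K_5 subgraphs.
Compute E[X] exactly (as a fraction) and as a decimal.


Let X = Σ_S X_S over the C(40, 5) = 658008 subsets S of size 5, where X_S = 1 if the K_5 on S is monochromatic.
For a fixed S, the K_5 on S has C(5, 2) = 10 edges. P[all 10 edges red] = (1/2)^10, and likewise for blue, so P[monochromatic] = 2·(1/2)^10 = 2^{1 − 10} = 1/512.
Summing: E[X] = C(40, 5) · 2^{1 − 10} = 658008 · 1/512 = 82251/64.
Numerically: E[X] ≈ 1285.171875.

E[X] = C(40,5)·2^(1−C(5,2)) = 82251/64 ≈ 1285.171875.


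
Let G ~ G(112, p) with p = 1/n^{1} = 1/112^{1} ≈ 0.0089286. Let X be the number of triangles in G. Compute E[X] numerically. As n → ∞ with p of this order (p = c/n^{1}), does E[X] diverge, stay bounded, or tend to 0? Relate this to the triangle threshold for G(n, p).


Number of potential triangles: C(112, 3) = 227920.
Each occurs with probability p³ ≈ (0.0089286)³ ≈ 7.1178025e-07.
By linearity: E[X] = C(112, 3)·p³ ≈ 227920 · 7.1178025e-07 ≈ 0.16223.
Here α = 1, so p = 1/n is exactly at the triangle threshold p ~ 1/n. Asymptotically E[X] → c³/6 = 1³/6 = 1/6 ≈ 0.16667, a bounded constant. In this regime the triangle count is asymptotically Poisson(c³/6).

E[X] ≈ 0.16223; in regime p = Θ(1/n^{1}) E[X] stays bounded (at the triangle threshold p ~ 1/n).


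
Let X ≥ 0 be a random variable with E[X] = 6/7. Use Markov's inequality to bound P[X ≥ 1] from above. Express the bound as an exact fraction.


μ = E[X] = 6/7, a = 1.
Markov: P[X ≥ 1] ≤ μ/a = (6/7)/1 = 6/7.
Numerically: ≈ 0.8571.
(Since a = 1 > μ = 0.8571, the bound 6/7 is < 1 and informative.)

P[X ≥ 1] ≤ 6/7 ≈ 0.8571.


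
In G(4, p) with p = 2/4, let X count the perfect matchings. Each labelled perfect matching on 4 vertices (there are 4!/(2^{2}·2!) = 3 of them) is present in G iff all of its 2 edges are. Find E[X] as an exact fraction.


K_4 has 4!/(2^{2}·2!) = 3 labelled perfect matchings.
For each such perfect matching H, let X_H = 1 if all 2 edges of H are present in G. Then P[X_H = 1] = p^{2} = (1/2)^{2} = 1/4.
Summing the indicators: E[X] = Σ_H E[X_H] = 3 · p^{2} = 3 · 1/4 = 3/4.
Numerically: E[X] ≈ 0.75.

E[X] = 3 · (1/2)^{2} = 3/4 ≈ 0.75.


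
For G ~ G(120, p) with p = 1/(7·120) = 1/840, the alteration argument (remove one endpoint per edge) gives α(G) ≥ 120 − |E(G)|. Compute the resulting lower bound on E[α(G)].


E[|E(G)|] = C(120, 2)·p = 7140 · (1/840) = 17/2.
E[α(G)] ≥ n − E[|E(G)|] = 120 − 17/2 = 223/2.
Numerically: ≈ 111.50000.
(This is only a lower bound; the true E[α(G)] may be larger.)

E[α(G)] ≥ 223/2 ≈ 111.50000.


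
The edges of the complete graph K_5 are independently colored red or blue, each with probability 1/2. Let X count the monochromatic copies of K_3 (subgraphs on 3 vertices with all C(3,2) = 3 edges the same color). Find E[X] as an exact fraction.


Let X = Σ_S X_S over the C(5, 3) = 10 subsets S of size 3, where X_S = 1 if the K_3 on S is monochromatic.
For a fixed S, the K_3 on S has C(3, 2) = 3 edges. P[all 3 edges red] = (1/2)^3, and likewise for blue, so P[monochromatic] = 2·(1/2)^3 = 2^{1 − 3} = 1/4.
By linearity of expectation: E[X] = C(5, 3) · 2^{1 − 3} = 10 · 1/4 = 5/2.
Numerically: E[X] ≈ 2.5000.

E[X] = C(5,3)·2^(1−C(3,2)) = 5/2 ≈ 2.5000.


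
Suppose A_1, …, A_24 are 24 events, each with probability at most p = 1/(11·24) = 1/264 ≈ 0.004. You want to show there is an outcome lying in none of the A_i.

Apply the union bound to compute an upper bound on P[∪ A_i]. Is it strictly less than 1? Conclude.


Union bound: P[∪_{i=1}^{24} A_i] ≤ Σ_i P[A_i] ≤ 24·p = 24·(1/264) = 1/11.
Numerically: 1/11 ≈ 0.091.
Is 1/11 < 1? YES.
Since P[∪ A_i] ≤ 1/11 < 1, the complement has P[∩ A_i^c] ≥ 1 − 1/11 = 10/11 > 0, so some outcome avoids every A_i.

24·p = 1/11 ≈ 0.091; existence CERTIFIED by the union bound.


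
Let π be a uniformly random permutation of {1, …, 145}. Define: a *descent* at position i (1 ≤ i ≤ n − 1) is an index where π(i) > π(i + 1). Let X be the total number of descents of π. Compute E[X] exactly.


Write X = Σ X_I over i = 1, …, 144, with X_I the indicator of one descent.
There are 144 indicators.
For each fixed i, the pair (π(i), π(i+1)) is a uniformly random ordered pair of distinct values from {1, …, 145}; by symmetry P[π(i) > π(i+1)] = 1/2.
By linearity: E[X] = 144 · (1/2) = (145 − 1) · (1/2) = 72 ≈ 72.000.

E[X] = 72 = 72.000.


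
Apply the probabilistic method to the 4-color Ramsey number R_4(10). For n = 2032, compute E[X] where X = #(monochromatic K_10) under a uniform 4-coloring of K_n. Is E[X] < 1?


E[X] = C(2032, 10) · 4^{1 − 45} = 323475384642158147171212440 · 4^{−44} = 323475384642158147171212440/309485009821345068724781056.
As a reduced fraction: E[X] = 40434423080269768396401555/38685626227668133590597632 ≈ 1.045205.
Is E[X] < 1? NO.
Since E[X] ≥ 1, the first-moment bound is inconclusive at n = 2032; it does NOT by itself certify R_4(10) > 2032.

E[X] = 40434423080269768396401555/38685626227668133590597632 ≈ 1.045205; E[X] ≥ 1; first-moment method inconclusive here.


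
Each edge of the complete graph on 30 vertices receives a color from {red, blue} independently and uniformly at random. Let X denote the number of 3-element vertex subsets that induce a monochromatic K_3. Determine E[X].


Let X = Σ_S X_S over the C(30, 3) = 4060 subsets S of size 3, where X_S = 1 if the K_3 on S is monochromatic.
For a fixed S, the K_3 on S has C(3, 2) = 3 edges. P[all 3 edges red] = (1/2)^3, and likewise for blue, so P[monochromatic] = 2·(1/2)^3 = 2^{1 − 3} = 1/4.
By linearity of expectation: E[X] = C(30, 3) · 2^{1 − 3} = 4060 · 1/4 = 1015.
Numerically: E[X] ≈ 1015.000.

E[X] = C(30,3)·2^(1−C(3,2)) = 1015 ≈ 1015.000.


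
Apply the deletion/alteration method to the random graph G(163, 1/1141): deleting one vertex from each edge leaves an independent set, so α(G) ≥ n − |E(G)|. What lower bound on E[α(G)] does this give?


E[|E(G)|] = C(163, 2)·p = 13203 · (1/1141) = 81/7.
E[α(G)] ≥ n − E[|E(G)|] = 163 − 81/7 = 1060/7.
Numerically: ≈ 151.429.
(This is only a lower bound; the true E[α(G)] may be larger.)

E[α(G)] ≥ 1060/7 ≈ 151.429.


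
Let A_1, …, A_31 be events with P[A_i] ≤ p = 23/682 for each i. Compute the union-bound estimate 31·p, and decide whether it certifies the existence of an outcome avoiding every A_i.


Union bound: P[∪_{i=1}^{31} A_i] ≤ Σ_i P[A_i] ≤ 31·p = 31·(23/682) = 23/22.
Numerically: 23/22 ≈ 1.045455.
Is 23/22 < 1? NO.
Since the bound 23/22 is ≥ 1, the union bound is uninformative here; it does NOT by itself certify existence.

31·p = 23/22 ≈ 1.045455; existence NOT certified by the union bound.


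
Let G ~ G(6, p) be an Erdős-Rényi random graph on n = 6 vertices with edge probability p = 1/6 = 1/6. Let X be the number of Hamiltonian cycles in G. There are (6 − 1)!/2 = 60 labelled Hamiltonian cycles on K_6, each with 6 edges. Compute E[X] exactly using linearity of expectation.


K_6 has (6 − 1)!/2 = 60 labelled Hamiltonian cycles.
For each such Hamiltonian cycle H, let X_H = 1 if all 6 edges of H are present in G. Then P[X_H = 1] = p^{6} = (1/6)^{6} = 1/46656.
Summing the indicators: E[X] = Σ_H E[X_H] = 60 · p^{6} = 60 · 1/46656 = 5/3888.
Numerically: E[X] ≈ 0.001286.

E[X] = 60 · (1/6)^{6} = 5/3888 ≈ 0.001286.


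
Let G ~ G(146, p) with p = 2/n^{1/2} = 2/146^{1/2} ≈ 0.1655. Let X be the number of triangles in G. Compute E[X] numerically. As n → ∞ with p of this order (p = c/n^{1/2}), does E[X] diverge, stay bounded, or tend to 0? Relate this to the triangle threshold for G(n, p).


Number of potential triangles: C(146, 3) = 508080.
Each occurs with probability p³ ≈ (0.1655)³ ≈ 4.534827e-03.
By linearity: E[X] = C(146, 3)·p³ ≈ 508080 · 4.534827e-03 ≈ 2304.0548.
Since α = 1/2 < 1, p = c/n^{1/2} ≫ 1/n is above the triangle threshold p ~ 1/n. Asymptotically E[X] ~ (c³/6)·n^{3(1−α)} = (2³/6)·n^{1.5} → ∞; triangles are abundant w.h.p.

E[X] ≈ 2304.0548; in regime p = Θ(1/n^{1/2}) E[X] diverges (above the triangle threshold p ~ 1/n).


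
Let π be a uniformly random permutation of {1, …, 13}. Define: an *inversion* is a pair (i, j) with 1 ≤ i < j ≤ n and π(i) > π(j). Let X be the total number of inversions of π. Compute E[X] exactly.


Write X = Σ X_I over the C(13, 2) = 78 pairs i < j, with X_I the indicator of one inversion.
There are 78 indicators.
For each fixed pair i < j, the values π(i) and π(j) are two distinct elements of {1, …, 13} in uniformly random order; by symmetry P[π(i) > π(j)] = 1/2.
By linearity: E[X] = 78 · (1/2) = C(13, 2) · (1/2) = 78/2 = 39 ≈ 39.00000.

E[X] = 39 = 39.00000.


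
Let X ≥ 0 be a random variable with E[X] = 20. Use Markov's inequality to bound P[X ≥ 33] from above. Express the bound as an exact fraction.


μ = E[X] = 20, a = 33.
Markov: P[X ≥ 33] ≤ μ/a = (20)/33 = 20/33.
Numerically: ≈ 0.606061.
(Since a = 33 > μ = 20.000000, the bound 20/33 is < 1 and informative.)

P[X ≥ 33] ≤ 20/33 ≈ 0.606061.


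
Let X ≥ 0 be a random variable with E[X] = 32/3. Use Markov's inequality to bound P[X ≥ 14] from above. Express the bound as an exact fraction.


μ = E[X] = 32/3, a = 14.
Markov: P[X ≥ 14] ≤ μ/a = (32/3)/14 = 16/21.
Numerically: ≈ 0.7619.
(Since a = 14 > μ = 10.6667, the bound 16/21 is < 1 and informative.)

P[X ≥ 14] ≤ 16/21 ≈ 0.7619.


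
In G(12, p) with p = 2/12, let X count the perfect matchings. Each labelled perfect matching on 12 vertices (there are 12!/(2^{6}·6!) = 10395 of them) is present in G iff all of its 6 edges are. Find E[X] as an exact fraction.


K_12 has 12!/(2^{6}·6!) = 10395 labelled perfect matchings.
For each such perfect matching H, let X_H = 1 if all 6 edges of H are present in G. Then P[X_H = 1] = p^{6} = (1/6)^{6} = 1/46656.
Summing the indicators: E[X] = Σ_H E[X_H] = 10395 · p^{6} = 10395 · 1/46656 = 385/1728.
Numerically: E[X] ≈ 0.223.

E[X] = 10395 · (1/6)^{6} = 385/1728 ≈ 0.223.


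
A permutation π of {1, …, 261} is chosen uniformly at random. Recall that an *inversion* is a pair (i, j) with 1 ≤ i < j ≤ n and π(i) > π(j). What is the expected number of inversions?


Write X = Σ X_I over the C(261, 2) = 33930 pairs i < j, with X_I the indicator of one inversion.
There are 33930 indicators.
For each fixed pair i < j, the values π(i) and π(j) are two distinct elements of {1, …, 261} in uniformly random order; by symmetry P[π(i) > π(j)] = 1/2.
By linearity: E[X] = 33930 · (1/2) = C(261, 2) · (1/2) = 33930/2 = 16965 ≈ 16965.000.

E[X] = 16965 = 16965.000.


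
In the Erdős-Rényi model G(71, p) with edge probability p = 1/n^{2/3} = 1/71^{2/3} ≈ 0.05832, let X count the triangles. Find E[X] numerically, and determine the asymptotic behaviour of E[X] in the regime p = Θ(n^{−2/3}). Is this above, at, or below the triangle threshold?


Number of potential triangles: C(71, 3) = 57155.
Each occurs with probability p³ ≈ (0.05832)³ ≈ 1.983733e-04.
By linearity: E[X] = C(71, 3)·p³ ≈ 57155 · 1.983733e-04 ≈ 11.3380.
Since α = 2/3 < 1, p = c/n^{2/3} ≫ 1/n is above the triangle threshold p ~ 1/n. Asymptotically E[X] ~ (c³/6)·n^{3(1−α)} = (1³/6)·n^{1} → ∞; triangles are abundant w.h.p.

E[X] ≈ 11.3380; in regime p = Θ(1/n^{2/3}) E[X] diverges (above the triangle threshold p ~ 1/n).


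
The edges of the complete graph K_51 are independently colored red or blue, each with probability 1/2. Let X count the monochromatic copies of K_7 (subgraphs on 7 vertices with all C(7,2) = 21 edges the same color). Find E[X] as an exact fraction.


Let X = Σ_S X_S over the C(51, 7) = 115775100 subsets S of size 7, where X_S = 1 if the K_7 on S is monochromatic.
For a fixed S, the K_7 on S has C(7, 2) = 21 edges. P[all 21 edges red] = (1/2)^21, and likewise for blue, so P[monochromatic] = 2·(1/2)^21 = 2^{1 − 21} = 1/1048576.
By linearity: E[X] = C(51, 7) · 2^{1 − 21} = 115775100 · 1/1048576 = 28943775/262144.
Numerically: E[X] ≈ 110.41174.

E[X] = C(51,7)·2^(1−C(7,2)) = 28943775/262144 ≈ 110.41174.


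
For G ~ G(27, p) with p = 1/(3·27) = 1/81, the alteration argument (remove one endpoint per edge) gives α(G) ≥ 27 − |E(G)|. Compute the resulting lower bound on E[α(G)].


E[|E(G)|] = C(27, 2)·p = 351 · (1/81) = 13/3.
E[α(G)] ≥ n − E[|E(G)|] = 27 − 13/3 = 68/3.
Numerically: ≈ 22.667.
(This is only a lower bound; the true E[α(G)] may be larger.)

E[α(G)] ≥ 68/3 ≈ 22.667.


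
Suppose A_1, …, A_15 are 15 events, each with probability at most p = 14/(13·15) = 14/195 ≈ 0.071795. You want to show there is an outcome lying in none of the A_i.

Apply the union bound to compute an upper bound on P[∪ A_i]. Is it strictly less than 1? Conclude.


Union bound: P[∪_{i=1}^{15} A_i] ≤ Σ_i P[A_i] ≤ 15·p = 15·(14/195) = 14/13.
Numerically: 14/13 ≈ 1.076923.
Is 14/13 < 1? NO.
Since the bound 14/13 is ≥ 1, the union bound is uninformative here; it does NOT by itself certify existence.

15·p = 14/13 ≈ 1.076923; existence NOT certified by the union bound.


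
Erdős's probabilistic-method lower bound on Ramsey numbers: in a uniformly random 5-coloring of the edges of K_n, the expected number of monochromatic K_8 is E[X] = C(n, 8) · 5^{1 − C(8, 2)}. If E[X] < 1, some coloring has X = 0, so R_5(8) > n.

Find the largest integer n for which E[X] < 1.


We need C(n, 8) · 5^{1 − 28} < 1, i.e. C(n, 8) < 5^{28 − 1} = 7450580596923828125.
Check values of n near the boundary:
  n = 860: C(860, 8) = 7182671140665308145; 7182671140665308145 < 7450580596923828125? YES
  n = 861: C(861, 8) = 7250034996615275865; 7250034996615275865 < 7450580596923828125? YES
  n = 862: C(862, 8) = 7317951015318931845; 7317951015318931845 < 7450580596923828125? YES
  n = 863: C(863, 8) = 7386423071602617757; 7386423071602617757 < 7450580596923828125? YES
  n = 864: C(864, 8) = 7455455062926006708; 7455455062926006708 < 7450580596923828125? NO
  n = 865: C(865, 8) = 7525050909487743060; 7525050909487743060 < 7450580596923828125? NO
  n = 866: C(866, 8) = 7595214554331451620; 7595214554331451620 < 7450580596923828125? NO
The largest n with C(n, 8) < 7450580596923828125 is n = 863 (where E[X] = 7386423071602617757/7450580596923828125 ≈ 0.9913889). Hence R_5(8) > 863, i.e. R_5(8) ≥ 864.

Largest n = 863; hence R_5(8) > 863.


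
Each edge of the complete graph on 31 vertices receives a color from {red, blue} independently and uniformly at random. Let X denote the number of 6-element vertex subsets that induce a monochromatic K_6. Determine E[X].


Let X = Σ_S X_S over the C(31, 6) = 736281 subsets S of size 6, where X_S = 1 if the K_6 on S is monochromatic.
For a fixed S, the K_6 on S has C(6, 2) = 15 edges. P[all 15 edges red] = (1/2)^15, and likewise for blue, so P[monochromatic] = 2·(1/2)^15 = 2^{1 − 15} = 1/16384.
By linearity: E[X] = C(31, 6) · 2^{1 − 15} = 736281 · 1/16384 = 736281/16384.
Numerically: E[X] ≈ 44.9390.

E[X] = C(31,6)·2^(1−C(6,2)) = 736281/16384 ≈ 44.9390.
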